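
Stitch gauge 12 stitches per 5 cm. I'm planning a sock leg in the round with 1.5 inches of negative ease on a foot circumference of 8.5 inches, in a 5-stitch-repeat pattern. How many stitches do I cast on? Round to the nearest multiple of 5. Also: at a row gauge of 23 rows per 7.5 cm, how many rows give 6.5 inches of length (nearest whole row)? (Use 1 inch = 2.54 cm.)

Cast on 45 stitches; work 51 rows.

Finished = 8.5 − 1.5 = 7 inches.
7 inches × 2.54 = 17.78 cm.
12/5 = 2.4 sts per cm; 17.78 × 2.4 = 42.67 sts.
Nearest multiple of 5 → 45.
6.5 inches = 16.51 cm; × 3.067 = 50.63 → 51 rows.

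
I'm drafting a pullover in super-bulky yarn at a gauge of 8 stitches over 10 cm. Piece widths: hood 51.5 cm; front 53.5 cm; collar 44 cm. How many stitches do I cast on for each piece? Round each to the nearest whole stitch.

hood 41; front 43; collar 35.

Rate = 8/10 = 0.8 sts per cm.
hood: 51.5 × 0.8 = 41.20 → 41.
front: 53.5 × 0.8 = 42.80 → 43.
collar: 44 × 0.8 = 35.20 → 35.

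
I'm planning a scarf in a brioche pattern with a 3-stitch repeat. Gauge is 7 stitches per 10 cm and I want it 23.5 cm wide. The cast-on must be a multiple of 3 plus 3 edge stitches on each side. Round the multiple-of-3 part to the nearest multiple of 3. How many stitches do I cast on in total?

Cast on 15 stitches.

7 / 10 = 0.7 sts per cm.
23.5 × 0.7 = 16.45 sts.
Less 6 edge sts → 10.45 for the repeat.
Nearest multiple of 3: 9.
Add back 6 edge sts → 15.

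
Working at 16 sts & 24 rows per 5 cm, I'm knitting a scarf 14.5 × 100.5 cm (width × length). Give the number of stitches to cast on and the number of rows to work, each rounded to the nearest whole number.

Cast on 46 stitches and work 482 rows.

Stitch gauge = 16/5 = 3.2 sts/cm; 14.5 × 3.2 = 46.40 → 46 sts.
Row gauge = 24/5 = 4.8 rows/cm; 100.5 × 4.8 = 482.40 → 482 rows.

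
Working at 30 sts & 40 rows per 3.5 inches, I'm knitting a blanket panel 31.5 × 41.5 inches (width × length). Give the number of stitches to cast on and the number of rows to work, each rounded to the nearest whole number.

Stitch gauge = 30/3.5 = 8.571 sts/in; 31.5 × 8.571 = 270.00 → 270 sts.
Row gauge = 40/3.5 = 11.429 rows/in; 41.5 × 11.429 = 474.29 → 474 rows.

Cast on 270 stitches and work 474 rows.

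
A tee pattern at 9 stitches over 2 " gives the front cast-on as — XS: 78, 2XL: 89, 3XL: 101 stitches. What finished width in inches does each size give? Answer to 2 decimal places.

9/2 = 4.5 sts per in.
XS: 78 / 4.5 = 17.333 → 17.33 in.
2XL: 89 / 4.5 = 19.778 → 19.78 in.
3XL: 101 / 4.5 = 22.444 → 22.44 in.

XS 17.33 inches; 2XL 19.78 inches; 3XL 22.44 inches.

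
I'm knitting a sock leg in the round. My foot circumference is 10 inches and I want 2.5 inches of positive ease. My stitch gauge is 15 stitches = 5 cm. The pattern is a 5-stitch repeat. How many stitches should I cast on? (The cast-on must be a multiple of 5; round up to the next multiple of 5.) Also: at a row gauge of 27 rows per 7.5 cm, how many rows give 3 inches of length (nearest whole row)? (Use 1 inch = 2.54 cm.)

Finished = 10 + 2.5 = 12.5 inches.
12.5 inches × 2.54 = 31.75 cm.
15/5 = 3 sts per cm; 31.75 × 3 = 95.25 sts.
Next multiple of 5 → 100.
3 inches = 7.62 cm; × 3.6 = 27.43 → 27 rows.

Cast on 100 stitches; work 27 rows.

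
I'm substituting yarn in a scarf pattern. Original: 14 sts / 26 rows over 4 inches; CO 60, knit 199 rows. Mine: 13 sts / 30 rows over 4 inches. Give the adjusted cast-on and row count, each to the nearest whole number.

Stitches: 60 × 13/14 = 55.71 → 56.
Rows: 199 × 30/26 = 229.62 → 230.

Cast on 56 stitches; work 230 rows.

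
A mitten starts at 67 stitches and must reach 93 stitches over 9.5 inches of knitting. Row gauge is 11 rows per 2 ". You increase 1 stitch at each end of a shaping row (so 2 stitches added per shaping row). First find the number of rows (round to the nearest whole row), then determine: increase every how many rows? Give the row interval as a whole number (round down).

Rows = 9.5 × 5.5 = 52.2 → 52 rows.
Stitches to add: 26 → 13 shaping rows (at 2 st each).
52 / 13 = 4.00 → every 4 rows.

Increase every 4th row.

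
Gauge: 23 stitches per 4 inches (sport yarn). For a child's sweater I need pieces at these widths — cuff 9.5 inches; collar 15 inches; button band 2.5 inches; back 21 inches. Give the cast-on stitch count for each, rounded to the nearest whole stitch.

cuff 55; collar 86; button band 14; back 121.

Rate = 23/4 = 5.75 sts per in.
cuff: 9.5 × 5.75 = 54.62 → 55.
collar: 15 × 5.75 = 86.25 → 86.
button band: 2.5 × 5.75 = 14.38 → 14.
back: 21 × 5.75 = 120.75 → 121.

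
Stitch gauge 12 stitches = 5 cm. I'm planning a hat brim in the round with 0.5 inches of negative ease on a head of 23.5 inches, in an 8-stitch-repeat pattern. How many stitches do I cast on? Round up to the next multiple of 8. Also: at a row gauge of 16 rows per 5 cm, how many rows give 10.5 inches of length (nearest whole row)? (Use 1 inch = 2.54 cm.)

Cast on 144 stitches; work 85 rows.

Finished = 23.5 − 0.5 = 23 inches.
23 inches × 2.54 = 58.42 cm.
12/5 = 2.4 sts per cm; 58.42 × 2.4 = 140.21 sts.
Next multiple of 8 → 144.
10.5 inches = 26.67 cm; × 3.2 = 85.34 → 85 rows.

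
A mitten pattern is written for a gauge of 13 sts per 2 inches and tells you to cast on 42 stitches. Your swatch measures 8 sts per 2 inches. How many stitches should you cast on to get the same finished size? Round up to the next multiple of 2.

Scale factor = 8 / 13 = 0.615.
42 × 8 / 13 = 25.85 sts.
→ 26 sts.

26 stitches.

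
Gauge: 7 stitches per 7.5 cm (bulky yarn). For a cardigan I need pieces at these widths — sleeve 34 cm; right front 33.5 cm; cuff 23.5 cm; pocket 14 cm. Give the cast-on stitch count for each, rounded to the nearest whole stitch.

sleeve 32; right front 31; cuff 22; pocket 13.

Rate = 7/7.5 = 0.933 sts per cm.
sleeve: 34 × 0.933 = 31.73 → 32.
right front: 33.5 × 0.933 = 31.27 → 31.
cuff: 23.5 × 0.933 = 21.93 → 22.
pocket: 14 × 0.933 = 13.07 → 13.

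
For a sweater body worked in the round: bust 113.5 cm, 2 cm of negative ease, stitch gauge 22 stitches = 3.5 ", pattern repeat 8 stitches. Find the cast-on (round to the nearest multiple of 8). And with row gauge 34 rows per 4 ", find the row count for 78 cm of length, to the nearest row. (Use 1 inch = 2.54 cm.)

Finished = 113.5 − 2 = 111.5 cm.
111.5 cm × 1/2.54 = 43.90 inches.
22/3.5 = 6.286 sts per in; 43.90 × 6.286 = 275.93 sts.
Nearest multiple of 8 → 272.
78 cm = 30.71 inches; × 8.5 = 261.02 → 261 rows.

Cast on 272 stitches; work 261 rows.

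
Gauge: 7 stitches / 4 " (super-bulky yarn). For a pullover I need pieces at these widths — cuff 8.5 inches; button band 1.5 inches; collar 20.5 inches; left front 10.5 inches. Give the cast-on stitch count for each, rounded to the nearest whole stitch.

Rate = 7/4 = 1.75 sts per in.
cuff: 8.5 × 1.75 = 14.88 → 15.
button band: 1.5 × 1.75 = 2.62 → 3.
collar: 20.5 × 1.75 = 35.88 → 36.
left front: 10.5 × 1.75 = 18.38 → 18.

cuff 15; button band 3; collar 36; left front 18.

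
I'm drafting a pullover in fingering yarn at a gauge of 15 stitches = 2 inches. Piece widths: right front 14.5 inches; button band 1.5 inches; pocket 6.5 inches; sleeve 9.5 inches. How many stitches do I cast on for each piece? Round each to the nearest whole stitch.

Rate = 15/2 = 7.5 sts per in.
right front: 14.5 × 7.5 = 108.75 → 109.
button band: 1.5 × 7.5 = 11.25 → 11.
pocket: 6.5 × 7.5 = 48.75 → 49.
sleeve: 9.5 × 7.5 = 71.25 → 71.

right front 109; button band 11; pocket 49; sleeve 71.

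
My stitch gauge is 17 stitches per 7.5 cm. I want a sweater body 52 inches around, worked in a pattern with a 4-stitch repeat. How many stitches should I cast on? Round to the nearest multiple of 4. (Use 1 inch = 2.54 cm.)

Cast on 300 stitches.

52 in = 52 × 2.54 = 132.08 cm.
17 / 7.5 = 2.267 sts/cm.
132.08 × 2.267 = 299.38 sts.
→ 300.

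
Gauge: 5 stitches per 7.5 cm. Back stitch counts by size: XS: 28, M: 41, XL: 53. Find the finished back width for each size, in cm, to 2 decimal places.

XS 42.00 cm; M 61.50 cm; XL 79.50 cm.

5/7.5 = 0.667 sts per cm.
XS: 28 / 0.667 = 42.000 → 42.00 cm.
M: 41 / 0.667 = 61.500 → 61.50 cm.
XL: 53 / 0.667 = 79.500 → 79.50 cm.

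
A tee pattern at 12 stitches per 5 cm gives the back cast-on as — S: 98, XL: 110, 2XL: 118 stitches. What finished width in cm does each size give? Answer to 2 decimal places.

S 40.83 cm; XL 45.83 cm; 2XL 49.17 cm.

12/5 = 2.4 sts per cm.
S: 98 / 2.4 = 40.833 → 40.83 cm.
XL: 110 / 2.4 = 45.833 → 45.83 cm.
2XL: 118 / 2.4 = 49.167 → 49.17 cm.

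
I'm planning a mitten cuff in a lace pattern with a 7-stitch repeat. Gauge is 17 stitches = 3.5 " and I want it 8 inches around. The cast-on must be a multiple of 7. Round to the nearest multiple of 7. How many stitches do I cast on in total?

17 / 3.5 = 4.857 sts per inch.
8 × 4.857 = 38.86 sts.
Nearest multiple of 7: 42.

CO 42 sts.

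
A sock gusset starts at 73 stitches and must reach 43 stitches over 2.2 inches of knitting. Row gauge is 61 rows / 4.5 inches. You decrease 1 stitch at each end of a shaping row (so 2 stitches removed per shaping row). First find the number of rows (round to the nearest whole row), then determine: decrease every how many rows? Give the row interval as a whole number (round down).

Decrease every 2nd row.

Rows = 2.2 × 13.556 = 29.8 → 30 rows.
Stitches to remove: 30 → 15 shaping rows (at 2 st each).
30 / 15 = 2.00 → every 2 rows.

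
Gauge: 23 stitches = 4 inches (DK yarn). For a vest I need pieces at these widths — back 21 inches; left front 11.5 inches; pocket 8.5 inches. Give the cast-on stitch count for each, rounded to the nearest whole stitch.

back 121; left front 66; pocket 49.

Rate = 23/4 = 5.75 sts per in.
back: 21 × 5.75 = 120.75 → 121.
left front: 11.5 × 5.75 = 66.12 → 66.
pocket: 8.5 × 5.75 = 48.88 → 49.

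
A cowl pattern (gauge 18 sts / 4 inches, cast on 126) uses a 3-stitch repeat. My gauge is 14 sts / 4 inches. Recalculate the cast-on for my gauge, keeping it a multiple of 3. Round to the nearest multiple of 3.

CO 99 sts.

126 × 14 / 18 = 98.00.
Nearest multiple of 3: 99.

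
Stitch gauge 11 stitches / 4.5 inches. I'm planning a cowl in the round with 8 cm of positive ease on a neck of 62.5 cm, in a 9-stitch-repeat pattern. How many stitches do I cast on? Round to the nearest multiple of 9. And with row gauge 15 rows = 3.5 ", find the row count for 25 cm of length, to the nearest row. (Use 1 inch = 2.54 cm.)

Finished = 62.5 + 8 = 70.5 cm.
70.5 cm × 1/2.54 = 27.76 inches.
11/4.5 = 2.444 sts per in; 27.76 × 2.444 = 67.85 sts.
Nearest multiple of 9 → 72.
25 cm = 9.84 inches; × 4.286 = 42.18 → 42 rows.

Cast on 72 stitches; work 42 rows.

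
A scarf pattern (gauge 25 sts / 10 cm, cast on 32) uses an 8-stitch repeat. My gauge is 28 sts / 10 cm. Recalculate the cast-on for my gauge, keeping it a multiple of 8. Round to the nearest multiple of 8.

32 stitches.

32 × 28 / 25 = 35.84.
Nearest multiple of 8: 32.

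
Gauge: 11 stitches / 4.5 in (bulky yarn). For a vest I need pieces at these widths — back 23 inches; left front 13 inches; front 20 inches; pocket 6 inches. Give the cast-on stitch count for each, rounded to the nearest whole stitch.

Rate = 11/4.5 = 2.444 sts per in.
back: 23 × 2.444 = 56.22 → 56.
left front: 13 × 2.444 = 31.78 → 32.
front: 20 × 2.444 = 48.89 → 49.
pocket: 6 × 2.444 = 14.67 → 15.

back 56; left front 32; front 49; pocket 15.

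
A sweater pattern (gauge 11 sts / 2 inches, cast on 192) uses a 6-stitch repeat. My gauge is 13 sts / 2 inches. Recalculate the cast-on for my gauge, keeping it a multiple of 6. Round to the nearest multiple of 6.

192 × 13 / 11 = 226.91.
Nearest multiple of 6: 228.

Cast on 228 stitches.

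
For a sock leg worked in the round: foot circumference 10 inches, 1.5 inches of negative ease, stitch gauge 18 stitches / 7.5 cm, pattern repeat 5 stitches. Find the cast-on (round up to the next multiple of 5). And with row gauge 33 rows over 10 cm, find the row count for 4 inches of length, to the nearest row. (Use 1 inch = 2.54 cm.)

Cast on 55 stitches; work 34 rows.

Finished = 10 − 1.5 = 8.5 inches.
8.5 inches × 2.54 = 21.59 cm.
18/7.5 = 2.4 sts per cm; 21.59 × 2.4 = 51.82 sts.
Next multiple of 5 → 55.
4 inches = 10.16 cm; × 3.3 = 33.53 → 34 rows.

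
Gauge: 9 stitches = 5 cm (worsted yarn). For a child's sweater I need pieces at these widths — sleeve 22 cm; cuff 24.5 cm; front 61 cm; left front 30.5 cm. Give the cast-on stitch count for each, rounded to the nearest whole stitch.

sleeve 40; cuff 44; front 110; left front 55.

Rate = 9/5 = 1.8 sts per cm.
sleeve: 22 × 1.8 = 39.60 → 40.
cuff: 24.5 × 1.8 = 44.10 → 44.
front: 61 × 1.8 = 109.80 → 110.
left front: 30.5 × 1.8 = 54.90 → 55.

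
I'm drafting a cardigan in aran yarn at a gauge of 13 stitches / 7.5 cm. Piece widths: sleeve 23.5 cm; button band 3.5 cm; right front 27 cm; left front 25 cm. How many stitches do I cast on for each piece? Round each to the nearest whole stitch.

sleeve 41; button band 6; right front 47; left front 43.

Rate = 13/7.5 = 1.733 sts per cm.
sleeve: 23.5 × 1.733 = 40.73 → 41.
button band: 3.5 × 1.733 = 6.07 → 6.
right front: 27 × 1.733 = 46.80 → 47.
left front: 25 × 1.733 = 43.33 → 43.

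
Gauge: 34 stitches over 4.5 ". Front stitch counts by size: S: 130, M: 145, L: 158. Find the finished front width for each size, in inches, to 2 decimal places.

S 17.21 inches; M 19.19 inches; L 20.91 inches.

34/4.5 = 7.556 sts per in.
S: 130 / 7.556 = 17.206 → 17.21 in.
M: 145 / 7.556 = 19.191 → 19.19 in.
L: 158 / 7.556 = 20.912 → 20.91 in.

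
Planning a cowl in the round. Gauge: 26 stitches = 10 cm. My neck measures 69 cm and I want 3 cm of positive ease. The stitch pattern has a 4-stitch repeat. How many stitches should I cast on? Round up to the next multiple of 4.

Finished = 69 + 3 = 72 cm.
26 / 10 = 2.6 sts/cm.
72 × 2.6 = 187.20 sts.
Next multiple of 4: 188.

188 stitches.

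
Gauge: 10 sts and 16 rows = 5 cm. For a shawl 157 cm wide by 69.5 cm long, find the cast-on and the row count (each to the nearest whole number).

Stitch gauge = 10/5 = 2 sts/cm; 157 × 2 = 314.00 → 314 sts.
Row gauge = 16/5 = 3.2 rows/cm; 69.5 × 3.2 = 222.40 → 222 rows.

Cast on 314 stitches and work 222 rows.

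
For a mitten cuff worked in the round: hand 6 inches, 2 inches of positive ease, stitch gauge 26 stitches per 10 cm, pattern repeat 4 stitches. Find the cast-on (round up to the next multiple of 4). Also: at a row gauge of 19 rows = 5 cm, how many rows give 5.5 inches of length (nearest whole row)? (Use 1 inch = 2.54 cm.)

Cast on 56 stitches; work 53 rows.

Finished = 6 + 2 = 8 inches.
8 inches × 2.54 = 20.32 cm.
26/10 = 2.6 sts per cm; 20.32 × 2.6 = 52.83 sts.
Next multiple of 4 → 56.
5.5 inches = 13.97 cm; × 3.8 = 53.09 → 53 rows.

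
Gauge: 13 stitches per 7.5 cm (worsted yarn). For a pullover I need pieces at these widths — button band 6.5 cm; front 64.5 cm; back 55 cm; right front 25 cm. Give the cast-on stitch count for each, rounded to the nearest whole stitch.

Rate = 13/7.5 = 1.733 sts per cm.
button band: 6.5 × 1.733 = 11.27 → 11.
front: 64.5 × 1.733 = 111.80 → 112.
back: 55 × 1.733 = 95.33 → 95.
right front: 25 × 1.733 = 43.33 → 43.

button band 11; front 112; back 95; right front 43.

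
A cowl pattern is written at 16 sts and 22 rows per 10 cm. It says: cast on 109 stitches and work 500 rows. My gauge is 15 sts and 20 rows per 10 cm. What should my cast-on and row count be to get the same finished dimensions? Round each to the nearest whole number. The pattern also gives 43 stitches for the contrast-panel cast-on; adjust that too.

Cast on 102 stitches; work 455 rows; contrast-panel cast-on 40 stitches.

Stitches: 109 × 15/16 = 102.19 → 102.
Rows: 500 × 20/22 = 454.55 → 455.
contrast-panel cast-on: 43 × 15/16 = 40.31 → 40.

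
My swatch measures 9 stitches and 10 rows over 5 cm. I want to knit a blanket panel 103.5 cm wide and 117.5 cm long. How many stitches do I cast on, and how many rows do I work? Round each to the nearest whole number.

Stitch gauge = 9/5 = 1.8 sts/cm; 103.5 × 1.8 = 186.30 → 186 sts.
Row gauge = 10/5 = 2 rows/cm; 117.5 × 2 = 235.00 → 235 rows.

Cast on 186 stitches and work 235 rows.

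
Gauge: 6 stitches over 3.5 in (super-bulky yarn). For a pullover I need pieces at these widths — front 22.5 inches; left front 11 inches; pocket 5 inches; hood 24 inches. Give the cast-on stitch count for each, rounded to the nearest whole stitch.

Rate = 6/3.5 = 1.714 sts per in.
front: 22.5 × 1.714 = 38.57 → 39.
left front: 11 × 1.714 = 18.86 → 19.
pocket: 5 × 1.714 = 8.57 → 9.
hood: 24 × 1.714 = 41.14 → 41.

front 39; left front 19; pocket 9; hood 41.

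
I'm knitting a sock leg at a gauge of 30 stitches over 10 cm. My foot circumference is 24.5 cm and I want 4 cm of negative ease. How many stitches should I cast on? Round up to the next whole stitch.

Finished = 24.5 − 4 = 20.5 cm.
30 / 10 = 3 sts per cm.
20.50 × 3 = 61.50 sts.
→ 62 sts.

Cast on 62 stitches.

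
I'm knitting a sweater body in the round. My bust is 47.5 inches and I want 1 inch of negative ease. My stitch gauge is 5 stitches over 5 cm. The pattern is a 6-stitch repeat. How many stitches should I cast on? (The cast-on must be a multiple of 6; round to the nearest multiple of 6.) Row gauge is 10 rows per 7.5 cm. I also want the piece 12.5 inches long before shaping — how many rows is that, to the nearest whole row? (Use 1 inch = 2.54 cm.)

Finished = 47.5 − 1 = 46.5 inches.
46.5 inches × 2.54 = 118.11 cm.
5/5 = 1 sts per cm; 118.11 × 1 = 118.11 sts.
Nearest multiple of 6 → 120.
12.5 inches = 31.75 cm; × 1.333 = 42.33 → 42 rows.

Cast on 120 stitches; work 42 rows.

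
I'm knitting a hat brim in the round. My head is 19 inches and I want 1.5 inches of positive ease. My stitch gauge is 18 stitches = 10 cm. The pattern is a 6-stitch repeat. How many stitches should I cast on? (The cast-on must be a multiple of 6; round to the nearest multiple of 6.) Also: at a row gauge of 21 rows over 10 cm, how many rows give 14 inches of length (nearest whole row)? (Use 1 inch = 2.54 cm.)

Finished = 19 + 1.5 = 20.5 inches.
20.5 inches × 2.54 = 52.07 cm.
18/10 = 1.8 sts per cm; 52.07 × 1.8 = 93.73 sts.
Nearest multiple of 6 → 96.
14 inches = 35.56 cm; × 2.1 = 74.68 → 75 rows.

Cast on 96 stitches; work 75 rows.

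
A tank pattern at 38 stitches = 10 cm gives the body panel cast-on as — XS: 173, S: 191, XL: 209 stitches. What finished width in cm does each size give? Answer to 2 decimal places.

38/10 = 3.8 sts per cm.
XS: 173 / 3.8 = 45.526 → 45.53 cm.
S: 191 / 3.8 = 50.263 → 50.26 cm.
XL: 209 / 3.8 = 55.000 → 55.00 cm.

XS 45.53 cm; S 50.26 cm; XL 55.00 cm.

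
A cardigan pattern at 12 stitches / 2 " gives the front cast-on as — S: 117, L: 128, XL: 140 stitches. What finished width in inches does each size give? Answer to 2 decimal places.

12/2 = 6 sts per in.
S: 117 / 6 = 19.500 → 19.50 in.
L: 128 / 6 = 21.333 → 21.33 in.
XL: 140 / 6 = 23.333 → 23.33 in.

S 19.50 inches; L 21.33 inches; XL 23.33 inches.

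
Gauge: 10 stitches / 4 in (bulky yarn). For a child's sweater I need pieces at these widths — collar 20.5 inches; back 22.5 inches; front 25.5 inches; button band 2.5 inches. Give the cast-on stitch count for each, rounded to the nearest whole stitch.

collar 51; back 56; front 64; button band 6.

Rate = 10/4 = 2.5 sts per in.
collar: 20.5 × 2.5 = 51.25 → 51.
back: 22.5 × 2.5 = 56.25 → 56.
front: 25.5 × 2.5 = 63.75 → 64.
button band: 2.5 × 2.5 = 6.25 → 6.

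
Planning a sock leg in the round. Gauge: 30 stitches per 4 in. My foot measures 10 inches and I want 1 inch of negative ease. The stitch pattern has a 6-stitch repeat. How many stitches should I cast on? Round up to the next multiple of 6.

Finished = 10 − 1 = 9 inches.
30 / 4 = 7.5 sts/in.
9 × 7.5 = 67.50 sts.
Next multiple of 6: 72.

Cast on 72 stitches.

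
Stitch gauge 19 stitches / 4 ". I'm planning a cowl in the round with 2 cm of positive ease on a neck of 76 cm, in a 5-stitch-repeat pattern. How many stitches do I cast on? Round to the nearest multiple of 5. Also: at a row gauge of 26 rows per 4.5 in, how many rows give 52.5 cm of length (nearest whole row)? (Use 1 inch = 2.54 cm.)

Finished = 76 + 2 = 78 cm.
78 cm × 1/2.54 = 30.71 inches.
19/4 = 4.75 sts per in; 30.71 × 4.75 = 145.87 sts.
Nearest multiple of 5 → 145.
52.5 cm = 20.67 inches; × 5.778 = 119.42 → 119 rows.

Cast on 145 stitches; work 119 rows.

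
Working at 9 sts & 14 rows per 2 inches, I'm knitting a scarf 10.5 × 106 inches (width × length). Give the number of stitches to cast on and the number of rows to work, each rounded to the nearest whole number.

Cast on 47 stitches and work 742 rows.

Stitch gauge = 9/2 = 4.5 sts/in; 10.5 × 4.5 = 47.25 → 47 sts.
Row gauge = 14/2 = 7 rows/in; 106 × 7 = 742.00 → 742 rows.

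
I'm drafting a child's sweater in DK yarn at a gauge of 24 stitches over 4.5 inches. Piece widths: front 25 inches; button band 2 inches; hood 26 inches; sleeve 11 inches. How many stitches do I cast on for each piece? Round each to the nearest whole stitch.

front 133; button band 11; hood 139; sleeve 59.

Rate = 24/4.5 = 5.333 sts per in.
front: 25 × 5.333 = 133.33 → 133.
button band: 2 × 5.333 = 10.67 → 11.
hood: 26 × 5.333 = 138.67 → 139.
sleeve: 11 × 5.333 = 58.67 → 59.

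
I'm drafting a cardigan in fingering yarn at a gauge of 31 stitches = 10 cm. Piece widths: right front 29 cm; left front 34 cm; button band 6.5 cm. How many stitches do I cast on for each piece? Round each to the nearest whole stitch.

Rate = 31/10 = 3.1 sts per cm.
right front: 29 × 3.1 = 89.90 → 90.
left front: 34 × 3.1 = 105.40 → 105.
button band: 6.5 × 3.1 = 20.15 → 20.

right front 90; left front 105; button band 20.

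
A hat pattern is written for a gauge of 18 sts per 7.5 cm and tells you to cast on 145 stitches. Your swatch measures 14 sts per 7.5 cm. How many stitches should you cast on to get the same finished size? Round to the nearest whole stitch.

Scale factor = 14 / 18 = 0.778.
145 × 14 / 18 = 112.78 sts.
→ 113 sts.

113 stitches.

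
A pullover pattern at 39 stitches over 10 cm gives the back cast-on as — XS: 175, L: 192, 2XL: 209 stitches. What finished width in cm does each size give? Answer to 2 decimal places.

XS 44.87 cm; L 49.23 cm; 2XL 53.59 cm.

39/10 = 3.9 sts per cm.
XS: 175 / 3.9 = 44.872 → 44.87 cm.
L: 192 / 3.9 = 49.231 → 49.23 cm.
2XL: 209 / 3.9 = 53.590 → 53.59 cm.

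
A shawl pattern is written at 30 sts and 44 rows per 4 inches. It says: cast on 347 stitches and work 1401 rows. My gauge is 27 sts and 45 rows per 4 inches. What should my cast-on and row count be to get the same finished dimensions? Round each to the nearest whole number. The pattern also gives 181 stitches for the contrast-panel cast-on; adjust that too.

Stitches: 347 × 27/30 = 312.30 → 312.
Rows: 1401 × 45/44 = 1432.84 → 1433.
contrast-panel cast-on: 181 × 27/30 = 162.90 → 163.

Cast on 312 stitches; work 1433 rows; contrast-panel cast-on 163 stitches.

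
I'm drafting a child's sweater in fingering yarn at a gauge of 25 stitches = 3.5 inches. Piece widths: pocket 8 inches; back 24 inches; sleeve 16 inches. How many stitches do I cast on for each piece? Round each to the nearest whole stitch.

pocket 57; back 171; sleeve 114.

Rate = 25/3.5 = 7.143 sts per in.
pocket: 8 × 7.143 = 57.14 → 57.
back: 24 × 7.143 = 171.43 → 171.
sleeve: 16 × 7.143 = 114.29 → 114.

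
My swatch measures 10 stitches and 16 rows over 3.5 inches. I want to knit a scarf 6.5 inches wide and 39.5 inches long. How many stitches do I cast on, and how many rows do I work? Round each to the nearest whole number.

Cast on 19 stitches and work 181 rows.

Stitch gauge = 10/3.5 = 2.857 sts/in; 6.5 × 2.857 = 18.57 → 19 sts.
Row gauge = 16/3.5 = 4.571 rows/in; 39.5 × 4.571 = 180.57 → 181 rows.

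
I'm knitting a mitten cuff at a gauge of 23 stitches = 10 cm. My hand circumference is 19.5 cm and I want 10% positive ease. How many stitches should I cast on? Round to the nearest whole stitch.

Cast on 49 stitches.

Finished = 19.5 × 1.10 = 21.45 cm.
23 / 10 = 2.3 sts per cm.
21.45 × 2.3 = 49.34 sts.
→ 49 sts.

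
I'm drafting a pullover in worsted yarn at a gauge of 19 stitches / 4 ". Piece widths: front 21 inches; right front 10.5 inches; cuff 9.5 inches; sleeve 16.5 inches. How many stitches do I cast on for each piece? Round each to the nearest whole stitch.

front 100; right front 50; cuff 45; sleeve 78.

Rate = 19/4 = 4.75 sts per in.
front: 21 × 4.75 = 99.75 → 100.
right front: 10.5 × 4.75 = 49.88 → 50.
cuff: 9.5 × 4.75 = 45.12 → 45.
sleeve: 16.5 × 4.75 = 78.38 → 78.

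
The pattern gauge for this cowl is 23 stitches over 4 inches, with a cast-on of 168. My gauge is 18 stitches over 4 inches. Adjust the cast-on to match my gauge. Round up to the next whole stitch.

Scale factor = 18 / 23 = 0.783.
168 × 18 / 23 = 131.48 sts.
→ 132 sts.

CO 132 sts.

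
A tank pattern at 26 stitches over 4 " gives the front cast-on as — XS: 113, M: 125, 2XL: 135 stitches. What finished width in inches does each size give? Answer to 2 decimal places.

XS 17.38 inches; M 19.23 inches; 2XL 20.77 inches.

26/4 = 6.5 sts per in.
XS: 113 / 6.5 = 17.385 → 17.38 in.
M: 125 / 6.5 = 19.231 → 19.23 in.
2XL: 135 / 6.5 = 20.769 → 20.77 in.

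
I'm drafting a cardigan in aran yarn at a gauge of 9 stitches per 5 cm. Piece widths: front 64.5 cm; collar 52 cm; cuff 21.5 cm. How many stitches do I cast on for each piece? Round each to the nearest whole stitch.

front 116; collar 94; cuff 39.

Rate = 9/5 = 1.8 sts per cm.
front: 64.5 × 1.8 = 116.10 → 116.
collar: 52 × 1.8 = 93.60 → 94.
cuff: 21.5 × 1.8 = 38.70 → 39.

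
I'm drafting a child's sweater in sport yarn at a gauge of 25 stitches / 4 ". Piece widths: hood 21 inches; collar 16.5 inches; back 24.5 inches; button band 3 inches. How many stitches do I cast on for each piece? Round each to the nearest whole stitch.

hood 131; collar 103; back 153; button band 19.

Rate = 25/4 = 6.25 sts per in.
hood: 21 × 6.25 = 131.25 → 131.
collar: 16.5 × 6.25 = 103.12 → 103.
back: 24.5 × 6.25 = 153.12 → 153.
button band: 3 × 6.25 = 18.75 → 19.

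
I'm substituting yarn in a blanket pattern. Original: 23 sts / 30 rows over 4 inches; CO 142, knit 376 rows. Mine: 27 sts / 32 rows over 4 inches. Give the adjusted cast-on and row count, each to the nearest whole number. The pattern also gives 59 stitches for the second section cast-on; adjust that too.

Cast on 167 stitches; work 401 rows; second section cast-on 69 stitches.

Stitches: 142 × 27/23 = 166.70 → 167.
Rows: 376 × 32/30 = 401.07 → 401.
second section cast-on: 59 × 27/23 = 69.26 → 69.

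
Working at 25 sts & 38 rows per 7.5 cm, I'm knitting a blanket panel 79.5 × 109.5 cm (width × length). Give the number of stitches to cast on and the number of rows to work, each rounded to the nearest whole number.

Cast on 265 stitches and work 555 rows.

Stitch gauge = 25/7.5 = 3.333 sts/cm; 79.5 × 3.333 = 265.00 → 265 sts.
Row gauge = 38/7.5 = 5.067 rows/cm; 109.5 × 5.067 = 554.80 → 555 rows.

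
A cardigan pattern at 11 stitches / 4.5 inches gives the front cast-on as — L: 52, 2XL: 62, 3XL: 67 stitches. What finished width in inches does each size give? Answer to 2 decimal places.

11/4.5 = 2.444 sts per in.
L: 52 / 2.444 = 21.273 → 21.27 in.
2XL: 62 / 2.444 = 25.364 → 25.36 in.
3XL: 67 / 2.444 = 27.409 → 27.41 in.

L 21.27 inches; 2XL 25.36 inches; 3XL 27.41 inches.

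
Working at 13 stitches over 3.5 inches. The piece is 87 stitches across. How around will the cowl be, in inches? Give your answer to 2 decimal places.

13 stitches / 3.5 inch = 3.714 stitches per inch.
87 / 3.714 = 23.423 inches.

23.42 inches.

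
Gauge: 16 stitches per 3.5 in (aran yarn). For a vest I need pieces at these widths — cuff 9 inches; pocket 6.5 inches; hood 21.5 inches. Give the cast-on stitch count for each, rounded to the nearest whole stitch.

Rate = 16/3.5 = 4.571 sts per in.
cuff: 9 × 4.571 = 41.14 → 41.
pocket: 6.5 × 4.571 = 29.71 → 30.
hood: 21.5 × 4.571 = 98.29 → 98.

cuff 41; pocket 30; hood 98.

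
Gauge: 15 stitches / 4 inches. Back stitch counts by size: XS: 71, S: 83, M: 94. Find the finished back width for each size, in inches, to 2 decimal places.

XS 18.93 inches; S 22.13 inches; M 25.07 inches.

15/4 = 3.75 sts per in.
XS: 71 / 3.75 = 18.933 → 18.93 in.
S: 83 / 3.75 = 22.133 → 22.13 in.
M: 94 / 3.75 = 25.067 → 25.07 in.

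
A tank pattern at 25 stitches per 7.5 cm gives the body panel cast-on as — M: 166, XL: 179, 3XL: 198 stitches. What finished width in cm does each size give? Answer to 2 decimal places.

25/7.5 = 3.333 sts per cm.
M: 166 / 3.333 = 49.800 → 49.80 cm.
XL: 179 / 3.333 = 53.700 → 53.70 cm.
3XL: 198 / 3.333 = 59.400 → 59.40 cm.

M 49.80 cm; XL 53.70 cm; 3XL 59.40 cm.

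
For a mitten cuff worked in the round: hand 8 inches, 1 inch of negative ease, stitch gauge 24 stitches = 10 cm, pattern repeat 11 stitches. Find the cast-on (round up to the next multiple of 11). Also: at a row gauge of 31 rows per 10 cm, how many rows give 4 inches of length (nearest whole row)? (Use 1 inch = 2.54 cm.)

Finished = 8 − 1 = 7 inches.
7 inches × 2.54 = 17.78 cm.
24/10 = 2.4 sts per cm; 17.78 × 2.4 = 42.67 sts.
Next multiple of 11 → 44.
4 inches = 10.16 cm; × 3.1 = 31.50 → 31 rows.

Cast on 44 stitches; work 31 rows.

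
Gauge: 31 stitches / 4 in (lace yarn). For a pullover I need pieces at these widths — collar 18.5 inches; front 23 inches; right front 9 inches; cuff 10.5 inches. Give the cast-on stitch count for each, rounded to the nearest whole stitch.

collar 143; front 178; right front 70; cuff 81.

Rate = 31/4 = 7.75 sts per in.
collar: 18.5 × 7.75 = 143.38 → 143.
front: 23 × 7.75 = 178.25 → 178.
right front: 9 × 7.75 = 69.75 → 70.
cuff: 10.5 × 7.75 = 81.38 → 81.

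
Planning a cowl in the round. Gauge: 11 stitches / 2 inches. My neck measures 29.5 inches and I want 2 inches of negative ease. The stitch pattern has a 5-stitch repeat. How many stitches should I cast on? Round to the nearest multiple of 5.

Finished = 29.5 − 2 = 27.5 inches.
11 / 2 = 5.5 sts/in.
27.5 × 5.5 = 151.25 sts.
Nearest multiple of 5: 150.

Cast on 150 stitches.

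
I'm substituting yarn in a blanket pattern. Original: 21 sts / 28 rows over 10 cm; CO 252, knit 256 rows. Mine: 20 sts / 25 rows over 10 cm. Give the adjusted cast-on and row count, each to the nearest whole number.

Stitches: 252 × 20/21 = 240.00 → 240.
Rows: 256 × 25/28 = 228.57 → 229.

Cast on 240 stitches; work 229 rows.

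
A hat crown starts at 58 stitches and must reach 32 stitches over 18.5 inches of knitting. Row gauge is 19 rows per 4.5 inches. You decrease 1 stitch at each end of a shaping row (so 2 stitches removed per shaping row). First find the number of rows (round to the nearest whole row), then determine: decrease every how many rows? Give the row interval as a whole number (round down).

Decrease every 6th row.

Rows = 18.5 × 4.222 = 78.1 → 78 rows.
Stitches to remove: 26 → 13 shaping rows (at 2 st each).
78 / 13 = 6.00 → every 6 rows.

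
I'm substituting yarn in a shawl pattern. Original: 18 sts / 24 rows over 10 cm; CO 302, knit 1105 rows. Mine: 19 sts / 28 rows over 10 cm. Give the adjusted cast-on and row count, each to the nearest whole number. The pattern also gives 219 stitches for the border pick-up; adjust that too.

Stitches: 302 × 19/18 = 318.78 → 319.
Rows: 1105 × 28/24 = 1289.17 → 1289.
border pick-up: 219 × 19/18 = 231.17 → 231.

Cast on 319 stitches; work 1289 rows; border pick-up 231 stitches.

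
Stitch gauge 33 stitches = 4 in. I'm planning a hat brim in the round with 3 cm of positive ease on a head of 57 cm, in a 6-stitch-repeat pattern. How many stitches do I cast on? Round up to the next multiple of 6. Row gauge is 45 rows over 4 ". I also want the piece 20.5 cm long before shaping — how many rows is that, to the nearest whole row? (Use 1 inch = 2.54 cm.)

Finished = 57 + 3 = 60 cm.
60 cm × 1/2.54 = 23.62 inches.
33/4 = 8.25 sts per in; 23.62 × 8.25 = 194.88 sts.
Next multiple of 6 → 198.
20.5 cm = 8.07 inches; × 11.25 = 90.80 → 91 rows.

Cast on 198 stitches; work 91 rows.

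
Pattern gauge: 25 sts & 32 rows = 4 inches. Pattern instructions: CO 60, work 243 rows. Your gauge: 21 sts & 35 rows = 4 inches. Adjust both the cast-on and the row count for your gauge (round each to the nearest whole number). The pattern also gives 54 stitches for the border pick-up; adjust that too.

Cast on 50 stitches; work 266 rows; border pick-up 45 stitches.

Stitches: 60 × 21/25 = 50.40 → 50.
Rows: 243 × 35/32 = 265.78 → 266.
border pick-up: 54 × 21/25 = 45.36 → 45.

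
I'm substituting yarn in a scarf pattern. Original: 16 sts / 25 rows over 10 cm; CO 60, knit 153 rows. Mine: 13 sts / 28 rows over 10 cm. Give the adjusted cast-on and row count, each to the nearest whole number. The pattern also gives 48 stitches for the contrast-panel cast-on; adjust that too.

Cast on 49 stitches; work 171 rows; contrast-panel cast-on 39 stitches.

Stitches: 60 × 13/16 = 48.75 → 49.
Rows: 153 × 28/25 = 171.36 → 171.
contrast-panel cast-on: 48 × 13/16 = 39.00 → 39.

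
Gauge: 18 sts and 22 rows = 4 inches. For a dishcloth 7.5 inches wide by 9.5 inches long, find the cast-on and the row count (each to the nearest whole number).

Stitch gauge = 18/4 = 4.5 sts/in; 7.5 × 4.5 = 33.75 → 34 sts.
Row gauge = 22/4 = 5.5 rows/in; 9.5 × 5.5 = 52.25 → 52 rows.

Cast on 34 stitches and work 52 rows.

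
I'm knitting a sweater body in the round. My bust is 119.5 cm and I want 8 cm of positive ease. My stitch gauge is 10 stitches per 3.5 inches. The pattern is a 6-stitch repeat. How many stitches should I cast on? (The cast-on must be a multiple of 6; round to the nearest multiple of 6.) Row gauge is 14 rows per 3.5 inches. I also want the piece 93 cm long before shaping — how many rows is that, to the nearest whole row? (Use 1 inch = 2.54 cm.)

Cast on 144 stitches; work 146 rows.

Finished = 119.5 + 8 = 127.5 cm.
127.5 cm × 1/2.54 = 50.20 inches.
10/3.5 = 2.857 sts per in; 50.20 × 2.857 = 143.42 sts.
Nearest multiple of 6 → 144.
93 cm = 36.61 inches; × 4 = 146.46 → 146 rows.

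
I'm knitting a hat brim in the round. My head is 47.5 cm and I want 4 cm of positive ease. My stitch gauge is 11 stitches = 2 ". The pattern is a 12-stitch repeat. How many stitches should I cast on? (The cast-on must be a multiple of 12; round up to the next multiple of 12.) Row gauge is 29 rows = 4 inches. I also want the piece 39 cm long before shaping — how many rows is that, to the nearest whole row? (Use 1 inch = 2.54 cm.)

Cast on 120 stitches; work 111 rows.

Finished = 47.5 + 4 = 51.5 cm.
51.5 cm × 1/2.54 = 20.28 inches.
11/2 = 5.5 sts per in; 20.28 × 5.5 = 111.52 sts.
Next multiple of 12 → 120.
39 cm = 15.35 inches; × 7.25 = 111.32 → 111 rows.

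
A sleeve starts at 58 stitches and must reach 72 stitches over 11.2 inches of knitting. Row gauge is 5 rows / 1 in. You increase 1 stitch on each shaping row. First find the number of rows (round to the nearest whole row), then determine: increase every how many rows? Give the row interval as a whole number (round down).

Rows = 11.2 × 5 = 56.0 → 56 rows.
Stitches to add: 14 → 14 shaping rows (at 1 st each).
56 / 14 = 4.00 → every 4 rows.

Increase every 4th row.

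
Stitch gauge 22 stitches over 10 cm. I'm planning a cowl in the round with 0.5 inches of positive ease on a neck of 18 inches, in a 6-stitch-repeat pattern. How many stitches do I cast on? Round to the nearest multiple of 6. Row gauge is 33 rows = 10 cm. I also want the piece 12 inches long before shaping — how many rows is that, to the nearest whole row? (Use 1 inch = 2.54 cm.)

Finished = 18 + 0.5 = 18.5 inches.
18.5 inches × 2.54 = 46.99 cm.
22/10 = 2.2 sts per cm; 46.99 × 2.2 = 103.38 sts.
Nearest multiple of 6 → 102.
12 inches = 30.48 cm; × 3.3 = 100.58 → 101 rows.

Cast on 102 stitches; work 101 rows.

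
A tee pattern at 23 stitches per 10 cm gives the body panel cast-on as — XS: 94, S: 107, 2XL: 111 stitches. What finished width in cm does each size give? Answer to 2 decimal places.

23/10 = 2.3 sts per cm.
XS: 94 / 2.3 = 40.870 → 40.87 cm.
S: 107 / 2.3 = 46.522 → 46.52 cm.
2XL: 111 / 2.3 = 48.261 → 48.26 cm.

XS 40.87 cm; S 46.52 cm; 2XL 48.26 cm.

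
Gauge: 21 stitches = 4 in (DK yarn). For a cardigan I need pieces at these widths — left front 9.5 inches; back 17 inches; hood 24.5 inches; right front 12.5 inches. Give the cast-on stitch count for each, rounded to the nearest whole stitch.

Rate = 21/4 = 5.25 sts per in.
left front: 9.5 × 5.25 = 49.88 → 50.
back: 17 × 5.25 = 89.25 → 89.
hood: 24.5 × 5.25 = 128.62 → 129.
right front: 12.5 × 5.25 = 65.62 → 66.

left front 50; back 89; hood 129; right front 66.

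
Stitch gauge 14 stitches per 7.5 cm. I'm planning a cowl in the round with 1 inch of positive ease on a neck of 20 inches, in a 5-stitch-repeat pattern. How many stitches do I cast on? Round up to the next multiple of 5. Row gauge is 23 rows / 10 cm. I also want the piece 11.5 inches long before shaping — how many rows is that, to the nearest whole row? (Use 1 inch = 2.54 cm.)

Finished = 20 + 1 = 21 inches.
21 inches × 2.54 = 53.34 cm.
14/7.5 = 1.867 sts per cm; 53.34 × 1.867 = 99.57 sts.
Next multiple of 5 → 100.
11.5 inches = 29.21 cm; × 2.3 = 67.18 → 67 rows.

Cast on 100 stitches; work 67 rows.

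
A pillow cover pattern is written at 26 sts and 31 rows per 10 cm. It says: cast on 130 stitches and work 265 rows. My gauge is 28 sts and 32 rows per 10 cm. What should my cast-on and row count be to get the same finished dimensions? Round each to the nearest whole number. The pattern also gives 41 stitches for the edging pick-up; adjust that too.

Stitches: 130 × 28/26 = 140.00 → 140.
Rows: 265 × 32/31 = 273.55 → 274.
edging pick-up: 41 × 28/26 = 44.15 → 44.

Cast on 140 stitches; work 274 rows; edging pick-up 44 stitches.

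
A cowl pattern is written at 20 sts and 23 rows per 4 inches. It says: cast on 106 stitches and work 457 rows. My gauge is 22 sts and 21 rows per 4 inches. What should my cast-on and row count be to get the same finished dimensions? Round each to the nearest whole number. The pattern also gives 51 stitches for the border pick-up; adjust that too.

Stitches: 106 × 22/20 = 116.60 → 117.
Rows: 457 × 21/23 = 417.26 → 417.
border pick-up: 51 × 22/20 = 56.10 → 56.

Cast on 117 stitches; work 417 rows; border pick-up 56 stitches.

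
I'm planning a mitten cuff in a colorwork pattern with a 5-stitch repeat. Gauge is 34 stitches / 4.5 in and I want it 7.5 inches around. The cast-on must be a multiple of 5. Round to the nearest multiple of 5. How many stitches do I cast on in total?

34 / 4.5 = 7.556 sts per inch.
7.5 × 7.556 = 56.67 sts.
Nearest multiple of 5: 55.

55 stitches.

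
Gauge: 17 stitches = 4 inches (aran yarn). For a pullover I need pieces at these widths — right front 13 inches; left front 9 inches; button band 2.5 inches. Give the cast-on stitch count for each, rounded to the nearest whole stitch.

right front 55; left front 38; button band 11.

Rate = 17/4 = 4.25 sts per in.
right front: 13 × 4.25 = 55.25 → 55.
left front: 9 × 4.25 = 38.25 → 38.
button band: 2.5 × 4.25 = 10.62 → 11.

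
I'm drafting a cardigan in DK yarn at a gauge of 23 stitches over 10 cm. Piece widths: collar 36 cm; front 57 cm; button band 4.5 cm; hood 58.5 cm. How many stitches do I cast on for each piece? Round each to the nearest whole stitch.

Rate = 23/10 = 2.3 sts per cm.
collar: 36 × 2.3 = 82.80 → 83.
front: 57 × 2.3 = 131.10 → 131.
button band: 4.5 × 2.3 = 10.35 → 10.
hood: 58.5 × 2.3 = 134.55 → 135.

collar 83; front 131; button band 10; hood 135.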